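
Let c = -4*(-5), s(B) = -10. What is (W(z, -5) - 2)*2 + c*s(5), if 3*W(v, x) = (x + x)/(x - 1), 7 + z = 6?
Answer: -1826/9 ≈ -202.89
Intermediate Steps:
z = -1 (z = -7 + 6 = -1)
W(v, x) = 2*x/(3*(-1 + x)) (W(v, x) = ((x + x)/(x - 1))/3 = ((2*x)/(-1 + x))/3 = (2*x/(-1 + x))/3 = 2*x/(3*(-1 + x)))
c = 20
(W(z, -5) - 2)*2 + c*s(5) = ((2/3)*(-5)/(-1 - 5) - 2)*2 + 20*(-10) = ((2/3)*(-5)/(-6) - 2)*2 - 200 = ((2/3)*(-5)*(-1/6) - 2)*2 - 200 = (5/9 - 2)*2 - 200 = -13/9*2 - 200 = -26/9 - 200 = -1826/9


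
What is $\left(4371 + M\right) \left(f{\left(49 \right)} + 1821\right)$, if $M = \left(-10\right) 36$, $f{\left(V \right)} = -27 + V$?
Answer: $7392273$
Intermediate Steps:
$M = -360$
$\left(4371 + M\right) \left(f{\left(49 \right)} + 1821\right) = \left(4371 - 360\right) \left(\left(-27 + 49\right) + 1821\right) = 4011 \left(22 + 1821\right) = 4011 \cdot 1843 = 7392273$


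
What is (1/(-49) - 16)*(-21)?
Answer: 2355/7 ≈ 336.43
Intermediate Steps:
(1/(-49) - 16)*(-21) = (1*(-1/49) - 16)*(-21) = (-1/49 - 16)*(-21) = -785/49*(-21) = 2355/7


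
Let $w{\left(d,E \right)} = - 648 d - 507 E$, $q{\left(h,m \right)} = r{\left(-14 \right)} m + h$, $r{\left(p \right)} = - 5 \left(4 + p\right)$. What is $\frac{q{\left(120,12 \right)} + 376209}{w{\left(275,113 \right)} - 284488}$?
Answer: $- \frac{376929}{519979} \approx -0.72489$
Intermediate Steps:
$r{\left(p \right)} = -20 - 5 p$
$q{\left(h,m \right)} = h + 50 m$ ($q{\left(h,m \right)} = \left(-20 - -70\right) m + h = \left(-20 + 70\right) m + h = 50 m + h = h + 50 m$)
$\frac{q{\left(120,12 \right)} + 376209}{w{\left(275,113 \right)} - 284488} = \frac{\left(120 + 50 \cdot 12\right) + 376209}{\left(\left(-648\right) 275 - 57291\right) - 284488} = \frac{\left(120 + 600\right) + 376209}{\left(-178200 - 57291\right) - 284488} = \frac{720 + 376209}{-235491 - 284488} = \frac{376929}{-519979} = 376929 \left(- \frac{1}{519979}\right) = - \frac{376929}{519979}$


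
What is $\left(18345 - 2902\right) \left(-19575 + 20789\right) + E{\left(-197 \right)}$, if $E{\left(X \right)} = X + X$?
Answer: $18747408$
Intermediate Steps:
$E{\left(X \right)} = 2 X$
$\left(18345 - 2902\right) \left(-19575 + 20789\right) + E{\left(-197 \right)} = \left(18345 - 2902\right) \left(-19575 + 20789\right) + 2 \left(-197\right) = 15443 \cdot 1214 - 394 = 18747802 - 394 = 18747408$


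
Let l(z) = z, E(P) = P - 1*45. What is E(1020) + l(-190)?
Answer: 785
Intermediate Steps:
E(P) = -45 + P (E(P) = P - 45 = -45 + P)
E(1020) + l(-190) = (-45 + 1020) - 190 = 975 - 190 = 785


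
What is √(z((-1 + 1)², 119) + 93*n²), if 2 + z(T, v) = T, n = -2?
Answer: √370 ≈ 19.235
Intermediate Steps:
z(T, v) = -2 + T
√(z((-1 + 1)², 119) + 93*n²) = √((-2 + (-1 + 1)²) + 93*(-2)²) = √((-2 + 0²) + 93*4) = √((-2 + 0) + 372) = √(-2 + 372) = √370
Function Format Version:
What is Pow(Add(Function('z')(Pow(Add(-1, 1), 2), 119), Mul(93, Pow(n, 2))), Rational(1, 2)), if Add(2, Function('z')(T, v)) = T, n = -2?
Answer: Pow(370, Rational(1, 2)) ≈ 19.235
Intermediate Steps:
Function('z')(T, v) = Add(-2, T)
Pow(Add(Function('z')(Pow(Add(-1, 1), 2), 119), Mul(93, Pow(n, 2))), Rational(1, 2)) = Pow(Add(Add(-2, Pow(Add(-1, 1), 2)), Mul(93, Pow(-2, 2))), Rational(1, 2)) = Pow(Add(Add(-2, Pow(0, 2)), Mul(93, 4)), Rational(1, 2)) = Pow(Add(Add(-2, 0), 372), Rational(1, 2)) = Pow(Add(-2, 372), Rational(1, 2)) = Pow(370, Rational(1, 2))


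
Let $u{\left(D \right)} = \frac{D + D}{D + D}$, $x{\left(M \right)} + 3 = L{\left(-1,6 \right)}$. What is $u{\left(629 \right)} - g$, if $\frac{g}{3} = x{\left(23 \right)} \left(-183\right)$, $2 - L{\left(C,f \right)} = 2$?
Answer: $-1646$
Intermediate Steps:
$L{\left(C,f \right)} = 0$ ($L{\left(C,f \right)} = 2 - 2 = 0$)
$x{\left(M \right)} = -3$ ($x{\left(M \right)} = -3 + 0 = -3$)
$u{\left(D \right)} = 1$ ($u{\left(D \right)} = \frac{2 D}{2 D} = 2 D \frac{1}{2 D} = 1$)
$g = 1647$ ($g = 3 \left(\left(-3\right) \left(-183\right)\right) = 3 \cdot 549 = 1647$)
$u{\left(629 \right)} - g = 1 - 1647 = -1646$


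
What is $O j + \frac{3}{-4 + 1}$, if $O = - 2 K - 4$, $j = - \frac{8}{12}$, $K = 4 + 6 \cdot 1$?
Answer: $15$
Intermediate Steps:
$K = 10$ ($K = 4 + 6 = 10$)
$j = - \frac{2}{3}$ ($j = \left(-8\right) \frac{1}{12} = - \frac{2}{3} \approx -0.66667$)
$O = -24$ ($O = \left(-2\right) 10 - 4 = -20 - 4 = -24$)
$O j + \frac{3}{-4 + 1} = \left(-24\right) \left(- \frac{2}{3}\right) + \frac{3}{-4 + 1} = 16 + \frac{3}{-3} = 16 + 3 \left(- \frac{1}{3}\right) = 16 - 1 = 15$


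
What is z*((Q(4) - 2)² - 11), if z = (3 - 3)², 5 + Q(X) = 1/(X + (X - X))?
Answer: 0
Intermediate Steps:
Q(X) = -5 + 1/X (Q(X) = -5 + 1/(X + (X - X)) = -5 + 1/(X + 0) = -5 + 1/X)
z = 0 (z = 0² = 0)
z*((Q(4) - 2)² - 11) = 0*(((-5 + 1/4) - 2)² - 11) = 0*(((-5 + ¼) - 2)² - 11) = 0*((-19/4 - 2)² - 11) = 0*((-27/4)² - 11) = 0*(729/16 - 11) = 0*(553/16) = 0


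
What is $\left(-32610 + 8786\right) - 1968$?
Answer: $-25792$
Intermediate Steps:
$\left(-32610 + 8786\right) - 1968 = -23824 + \left(-12437 + 10469\right) = -23824 - 1968 = -25792$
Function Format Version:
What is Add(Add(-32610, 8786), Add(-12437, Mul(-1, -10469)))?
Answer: -25792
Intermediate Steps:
Add(Add(-32610, 8786), Add(-12437, Mul(-1, -10469))) = Add(-23824, Add(-12437, 10469)) = Add(-23824, -1968) = -25792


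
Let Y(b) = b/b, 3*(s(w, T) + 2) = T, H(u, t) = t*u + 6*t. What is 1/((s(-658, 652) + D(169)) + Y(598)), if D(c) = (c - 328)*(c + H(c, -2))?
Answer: 3/86986 ≈ 3.4488e-5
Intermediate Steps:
H(u, t) = 6*t + t*u
s(w, T) = -2 + T/3
D(c) = (-328 + c)*(-12 - c) (D(c) = (c - 328)*(c - 2*(6 + c)) = (-328 + c)*(c + (-12 - 2*c)) = (-328 + c)*(-12 - c))
Y(b) = 1
1/((s(-658, 652) + D(169)) + Y(598)) = 1/(((-2 + (1/3)*652) + (3936 - 1*169**2 + 316*169)) + 1) = 1/(((-2 + 652/3) + (3936 - 1*28561 + 53404)) + 1) = 1/((646/3 + (3936 - 28561 + 53404)) + 1) = 1/((646/3 + 28779) + 1) = 1/(86983/3 + 1) = 1/(86986/3) = 3/86986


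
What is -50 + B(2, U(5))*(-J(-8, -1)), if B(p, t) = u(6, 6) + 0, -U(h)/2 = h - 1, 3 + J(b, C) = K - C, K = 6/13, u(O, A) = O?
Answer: -530/13 ≈ -40.769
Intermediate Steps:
K = 6/13 (K = 6*(1/13) = 6/13 ≈ 0.46154)
J(b, C) = -33/13 - C (J(b, C) = -3 + (6/13 - C) = -33/13 - C)
U(h) = 2 - 2*h (U(h) = -2*(h - 1) = -2*(-1 + h) = 2 - 2*h)
B(p, t) = 6 (B(p, t) = 6 + 0 = 6)
-50 + B(2, U(5))*(-J(-8, -1)) = -50 + 6*(-(-33/13 - 1*(-1))) = -50 + 6*(-(-33/13 + 1)) = -50 + 6*(-1*(-20/13)) = -50 + 6*(20/13) = -50 + 120/13 = -530/13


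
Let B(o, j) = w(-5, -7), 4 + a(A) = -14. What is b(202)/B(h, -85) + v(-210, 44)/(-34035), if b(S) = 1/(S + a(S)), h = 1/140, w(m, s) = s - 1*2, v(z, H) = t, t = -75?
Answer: 6011/3757464 ≈ 0.0015997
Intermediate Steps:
a(A) = -18 (a(A) = -4 - 14 = -18)
v(z, H) = -75
w(m, s) = -2 + s (w(m, s) = s - 2 = -2 + s)
h = 1/140 ≈ 0.0071429
B(o, j) = -9 (B(o, j) = -2 - 7 = -9)
b(S) = 1/(-18 + S) (b(S) = 1/(S - 18) = 1/(-18 + S))
b(202)/B(h, -85) + v(-210, 44)/(-34035) = 1/((-18 + 202)*(-9)) - 75/(-34035) = -⅑/184 - 75*(-1/34035) = (1/184)*(-⅑) + 5/2269 = -1/1656 + 5/2269 = 6011/3757464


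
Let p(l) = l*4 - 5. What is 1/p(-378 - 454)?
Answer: -1/3333 ≈ -0.00030003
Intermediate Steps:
p(l) = -5 + 4*l (p(l) = 4*l - 5 = -5 + 4*l)
1/p(-378 - 454) = 1/(-5 + 4*(-378 - 454)) = 1/(-5 + 4*(-832)) = 1/(-5 - 3328) = 1/(-3333) = -1/3333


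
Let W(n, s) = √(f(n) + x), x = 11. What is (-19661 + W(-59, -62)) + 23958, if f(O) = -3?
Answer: 4297 + 2*√2 ≈ 4299.8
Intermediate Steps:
W(n, s) = 2*√2 (W(n, s) = √(-3 + 11) = √8 = 2*√2)
(-19661 + W(-59, -62)) + 23958 = (-19661 + 2*√2) + 23958 = 4297 + 2*√2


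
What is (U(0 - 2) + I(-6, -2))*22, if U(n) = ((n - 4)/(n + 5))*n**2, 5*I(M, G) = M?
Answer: -1012/5 ≈ -202.40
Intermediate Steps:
I(M, G) = M/5
U(n) = n**2*(-4 + n)/(5 + n) (U(n) = ((-4 + n)/(5 + n))*n**2 = n**2*(-4 + n)/(5 + n))
(U(0 - 2) + I(-6, -2))*22 = ((0 - 2)**2*(-4 + (0 - 2))/(5 + (0 - 2)) + (1/5)*(-6))*22 = ((-2)**2*(-4 - 2)/(5 - 2) - 6/5)*22 = (4*(-6)/3 - 6/5)*22 = (4*(1/3)*(-6) - 6/5)*22 = (-8 - 6/5)*22 = -46/5*22 = -1012/5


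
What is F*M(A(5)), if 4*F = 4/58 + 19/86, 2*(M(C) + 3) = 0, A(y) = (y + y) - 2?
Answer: -2169/9976 ≈ -0.21742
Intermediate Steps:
A(y) = -2 + 2*y (A(y) = 2*y - 2 = -2 + 2*y)
M(C) = -3 (M(C) = -3 + (1/2)*0 = -3 + 0 = -3)
F = 723/9976 (F = (4/58 + 19/86)/4 = (4*(1/58) + 19*(1/86))/4 = (2/29 + 19/86)/4 = (1/4)*(723/2494) = 723/9976 ≈ 0.072474)
F*M(A(5)) = (723/9976)*(-3) = -2169/9976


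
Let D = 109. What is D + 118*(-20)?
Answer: -2251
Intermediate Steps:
D + 118*(-20) = 109 + 118*(-20) = 109 - 2360 = -2251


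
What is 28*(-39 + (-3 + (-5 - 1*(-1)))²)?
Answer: 280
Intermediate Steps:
28*(-39 + (-3 + (-5 - 1*(-1)))²) = 28*(-39 + (-3 + (-5 + 1))²) = 28*(-39 + (-3 - 4)²) = 28*(-39 + (-7)²) = 28*(-39 + 49) = 28*10 = 280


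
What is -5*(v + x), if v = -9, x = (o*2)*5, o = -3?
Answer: 195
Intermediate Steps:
x = -30 (x = -3*2*5 = -6*5 = -30)
-5*(v + x) = -5*(-9 - 30) = -5*(-39) = 195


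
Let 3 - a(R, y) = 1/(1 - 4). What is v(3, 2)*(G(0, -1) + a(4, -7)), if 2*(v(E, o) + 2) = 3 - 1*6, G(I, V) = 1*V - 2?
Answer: -7/6 ≈ -1.1667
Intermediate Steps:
a(R, y) = 10/3 (a(R, y) = 3 - 1/(1 - 4) = 3 - 1/(-3) = 3 - 1*(-⅓) = 3 + ⅓ = 10/3)
G(I, V) = -2 + V (G(I, V) = V - 2 = -2 + V)
v(E, o) = -7/2 (v(E, o) = -2 + (3 - 1*6)/2 = -2 + (3 - 6)/2 = -2 + (½)*(-3) = -2 - 3/2 = -7/2)
v(3, 2)*(G(0, -1) + a(4, -7)) = -7*((-2 - 1) + 10/3)/2 = -7*(-3 + 10/3)/2 = -7/2*⅓ = -7/6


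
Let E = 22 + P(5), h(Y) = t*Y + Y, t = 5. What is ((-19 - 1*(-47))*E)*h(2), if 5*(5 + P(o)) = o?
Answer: 6048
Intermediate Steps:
P(o) = -5 + o/5
h(Y) = 6*Y (h(Y) = 5*Y + Y = 6*Y)
E = 18 (E = 22 + (-5 + (1/5)*5) = 22 + (-5 + 1) = 22 - 4 = 18)
((-19 - 1*(-47))*E)*h(2) = ((-19 - 1*(-47))*18)*(6*2) = ((-19 + 47)*18)*12 = (28*18)*12 = 504*12 = 6048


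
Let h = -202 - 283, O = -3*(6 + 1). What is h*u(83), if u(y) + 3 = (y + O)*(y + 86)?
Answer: -5080375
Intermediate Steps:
O = -21 (O = -3*7 = -21)
u(y) = -3 + (-21 + y)*(86 + y) (u(y) = -3 + (y - 21)*(y + 86) = -3 + (-21 + y)*(86 + y))
h = -485
h*u(83) = -485*(-1809 + 83² + 65*83) = -485*(-1809 + 6889 + 5395) = -485*10475 = -5080375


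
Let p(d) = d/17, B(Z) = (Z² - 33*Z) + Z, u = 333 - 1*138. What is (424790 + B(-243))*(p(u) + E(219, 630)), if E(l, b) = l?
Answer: 1926147570/17 ≈ 1.1330e+8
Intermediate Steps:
u = 195 (u = 333 - 138 = 195)
B(Z) = Z² - 32*Z
p(d) = d/17 (p(d) = d*(1/17) = d/17)
(424790 + B(-243))*(p(u) + E(219, 630)) = (424790 - 243*(-32 - 243))*((1/17)*195 + 219) = (424790 - 243*(-275))*(195/17 + 219) = (424790 + 66825)*(3918/17) = 491615*(3918/17) = 1926147570/17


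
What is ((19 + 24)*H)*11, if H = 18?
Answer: 8514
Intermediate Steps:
((19 + 24)*H)*11 = ((19 + 24)*18)*11 = (43*18)*11 = 774*11 = 8514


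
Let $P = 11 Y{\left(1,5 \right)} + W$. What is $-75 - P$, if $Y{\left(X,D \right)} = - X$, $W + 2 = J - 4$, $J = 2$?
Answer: $-60$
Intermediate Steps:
$W = -4$ ($W = -2 + \left(2 - 4\right) = -2 - 2 = -4$)
$P = -15$ ($P = 11 \left(\left(-1\right) 1\right) - 4 = 11 \left(-1\right) - 4 = -11 - 4 = -15$)
$-75 - P = -75 - -15 = -75 + 15 = -60$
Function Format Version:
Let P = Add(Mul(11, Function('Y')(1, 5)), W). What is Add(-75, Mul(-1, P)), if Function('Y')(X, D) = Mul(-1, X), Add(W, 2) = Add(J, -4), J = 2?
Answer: -60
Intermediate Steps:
W = -4 (W = Add(-2, Add(2, -4)) = Add(-2, -2) = -4)
P = -15 (P = Add(Mul(11, Mul(-1, 1)), -4) = Add(Mul(11, -1), -4) = Add(-11, -4) = -15)
Add(-75, Mul(-1, P)) = Add(-75, Mul(-1, -15)) = Add(-75, 15) = -60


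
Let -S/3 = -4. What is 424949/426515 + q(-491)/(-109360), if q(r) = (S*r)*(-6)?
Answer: 784856609/1166092010 ≈ 0.67307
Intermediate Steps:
S = 12 (S = -3*(-4) = 12)
q(r) = -72*r (q(r) = (12*r)*(-6) = -72*r)
424949/426515 + q(-491)/(-109360) = 424949/426515 - 72*(-491)/(-109360) = 424949*(1/426515) + 35352*(-1/109360) = 424949/426515 - 4419/13670 = 784856609/1166092010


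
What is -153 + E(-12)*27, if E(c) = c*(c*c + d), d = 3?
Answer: -47781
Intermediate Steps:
E(c) = c*(3 + c**2) (E(c) = c*(c*c + 3) = c*(c**2 + 3) = c*(3 + c**2))
-153 + E(-12)*27 = -153 - 12*(3 + (-12)**2)*27 = -153 - 12*(3 + 144)*27 = -153 - 12*147*27 = -153 - 1764*27 = -153 - 47628 = -47781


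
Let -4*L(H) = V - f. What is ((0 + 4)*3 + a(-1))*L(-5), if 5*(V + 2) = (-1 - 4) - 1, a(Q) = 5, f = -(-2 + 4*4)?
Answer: -459/10 ≈ -45.900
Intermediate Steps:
f = -14 (f = -(-2 + 16) = -1*14 = -14)
V = -16/5 (V = -2 + ((-1 - 4) - 1)/5 = -2 + (-5 - 1)/5 = -2 + (1/5)*(-6) = -2 - 6/5 = -16/5 ≈ -3.2000)
L(H) = -27/10 (L(H) = -(-16/5 - 1*(-14))/4 = -(-16/5 + 14)/4 = -1/4*54/5 = -27/10)
((0 + 4)*3 + a(-1))*L(-5) = ((0 + 4)*3 + 5)*(-27/10) = (4*3 + 5)*(-27/10) = (12 + 5)*(-27/10) = 17*(-27/10) = -459/10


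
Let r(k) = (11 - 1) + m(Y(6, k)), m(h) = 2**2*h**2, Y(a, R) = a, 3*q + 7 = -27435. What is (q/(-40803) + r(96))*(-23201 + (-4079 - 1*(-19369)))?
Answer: -16594138212/13601 ≈ -1.2201e+6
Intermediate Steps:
q = -27442/3 (q = -7/3 + (1/3)*(-27435) = -7/3 - 9145 = -27442/3 ≈ -9147.3)
m(h) = 4*h**2
r(k) = 154 (r(k) = (11 - 1) + 4*6**2 = 10 + 4*36 = 10 + 144 = 154)
(q/(-40803) + r(96))*(-23201 + (-4079 - 1*(-19369))) = (-27442/3/(-40803) + 154)*(-23201 + (-4079 - 1*(-19369))) = (-27442/3*(-1/40803) + 154)*(-23201 + (-4079 + 19369)) = (27442/122409 + 154)*(-23201 + 15290) = (18878428/122409)*(-7911) = -16594138212/13601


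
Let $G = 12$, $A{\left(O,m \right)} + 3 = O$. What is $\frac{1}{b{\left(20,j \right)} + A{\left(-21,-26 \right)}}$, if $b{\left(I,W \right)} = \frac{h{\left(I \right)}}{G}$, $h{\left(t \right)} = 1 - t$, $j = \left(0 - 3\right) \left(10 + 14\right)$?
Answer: $- \frac{12}{307} \approx -0.039088$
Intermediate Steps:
$A{\left(O,m \right)} = -3 + O$
$j = -72$ ($j = \left(-3\right) 24 = -72$)
$b{\left(I,W \right)} = \frac{1}{12} - \frac{I}{12}$ ($b{\left(I,W \right)} = \frac{1 - I}{12} = \left(1 - I\right) \frac{1}{12} = \frac{1}{12} - \frac{I}{12}$)
$\frac{1}{b{\left(20,j \right)} + A{\left(-21,-26 \right)}} = \frac{1}{\left(\frac{1}{12} - \frac{5}{3}\right) - 24} = \frac{1}{- \frac{19}{12} - 24} = \frac{1}{- \frac{307}{12}} = - \frac{12}{307}$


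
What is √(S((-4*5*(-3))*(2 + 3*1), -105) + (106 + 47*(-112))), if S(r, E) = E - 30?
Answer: I*√5293 ≈ 72.753*I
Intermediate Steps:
S(r, E) = -30 + E
√(S((-4*5*(-3))*(2 + 3*1), -105) + (106 + 47*(-112))) = √((-30 - 105) + (106 + 47*(-112))) = √(-135 + (106 - 5264)) = √(-135 - 5158) = √(-5293) = I*√5293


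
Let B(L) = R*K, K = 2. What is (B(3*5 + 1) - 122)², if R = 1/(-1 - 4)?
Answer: 374544/25 ≈ 14982.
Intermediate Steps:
R = -⅕ (R = 1/(-5) = -⅕ ≈ -0.20000)
B(L) = -⅖ (B(L) = -⅕*2 = -⅖)
(B(3*5 + 1) - 122)² = (-⅖ - 122)² = (-612/5)² = 374544/25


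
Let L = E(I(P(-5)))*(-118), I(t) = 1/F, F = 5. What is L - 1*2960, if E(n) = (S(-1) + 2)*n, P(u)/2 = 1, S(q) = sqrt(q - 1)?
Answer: -15036/5 - 118*I*sqrt(2)/5 ≈ -3007.2 - 33.375*I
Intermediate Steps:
S(q) = sqrt(-1 + q)
P(u) = 2 (P(u) = 2*1 = 2)
I(t) = 1/5
E(n) = n*(2 + I*sqrt(2)) (E(n) = (sqrt(-1 - 1) + 2)*n = (sqrt(-2) + 2)*n = (I*sqrt(2) + 2)*n = (2 + I*sqrt(2))*n = n*(2 + I*sqrt(2)))
L = -236/5 - 118*I*sqrt(2)/5 (L = ((2 + I*sqrt(2))/5)*(-118) = (2/5 + I*sqrt(2)/5)*(-118) = -236/5 - 118*I*sqrt(2)/5 ≈ -47.2 - 33.375*I)
L - 1*2960 = (-236/5 - 118*I*sqrt(2)/5) - 1*2960 = (-236/5 - 118*I*sqrt(2)/5) - 2960 = -15036/5 - 118*I*sqrt(2)/5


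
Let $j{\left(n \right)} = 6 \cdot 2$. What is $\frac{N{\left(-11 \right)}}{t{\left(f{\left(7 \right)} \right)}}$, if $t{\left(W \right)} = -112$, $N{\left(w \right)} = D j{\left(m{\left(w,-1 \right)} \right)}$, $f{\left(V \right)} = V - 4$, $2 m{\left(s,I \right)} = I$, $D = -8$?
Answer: $\frac{6}{7} \approx 0.85714$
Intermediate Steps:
$m{\left(s,I \right)} = \frac{I}{2}$
$f{\left(V \right)} = -4 + V$
$j{\left(n \right)} = 12$
$N{\left(w \right)} = -96$ ($N{\left(w \right)} = \left(-8\right) 12 = -96$)
$\frac{N{\left(-11 \right)}}{t{\left(f{\left(7 \right)} \right)}} = - \frac{96}{-112} = \left(-96\right) \left(- \frac{1}{112}\right) = \frac{6}{7}$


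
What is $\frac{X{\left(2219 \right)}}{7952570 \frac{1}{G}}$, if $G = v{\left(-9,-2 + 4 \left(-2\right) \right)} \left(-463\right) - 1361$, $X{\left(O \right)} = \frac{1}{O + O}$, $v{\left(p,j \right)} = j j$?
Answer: $- \frac{47661}{35293505660} \approx -1.3504 \cdot 10^{-6}$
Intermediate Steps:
$v{\left(p,j \right)} = j^{2}$
$X{\left(O \right)} = \frac{1}{2 O}$
$G = -47661$ ($G = \left(-2 + 4 \left(-2\right)\right)^{2} \left(-463\right) - 1361 = \left(-2 - 8\right)^{2} \left(-463\right) - 1361 = \left(-10\right)^{2} \left(-463\right) - 1361 = 100 \left(-463\right) - 1361 = -46300 - 1361 = -47661$)
$\frac{X{\left(2219 \right)}}{7952570 \frac{1}{G}} = \frac{\frac{1}{2} \cdot \frac{1}{2219}}{7952570 \frac{1}{-47661}} = \frac{\frac{1}{2} \cdot \frac{1}{2219}}{7952570 \left(- \frac{1}{47661}\right)} = \frac{1}{4438 \left(- \frac{7952570}{47661}\right)} = \frac{1}{4438} \left(- \frac{47661}{7952570}\right) = - \frac{47661}{35293505660}$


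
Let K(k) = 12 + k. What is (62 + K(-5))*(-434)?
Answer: -29946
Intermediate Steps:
(62 + K(-5))*(-434) = (62 + (12 - 5))*(-434) = (62 + 7)*(-434) = 69*(-434) = -29946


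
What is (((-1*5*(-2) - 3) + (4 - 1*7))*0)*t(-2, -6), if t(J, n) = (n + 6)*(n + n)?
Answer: 0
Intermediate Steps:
t(J, n) = 2*n*(6 + n) (t(J, n) = (6 + n)*(2*n) = 2*n*(6 + n))
(((-1*5*(-2) - 3) + (4 - 1*7))*0)*t(-2, -6) = (((-1*5*(-2) - 3) + (4 - 1*7))*0)*(2*(-6)*(6 - 6)) = (((-5*(-2) - 3) + (4 - 7))*0)*(2*(-6)*0) = (((10 - 3) - 3)*0)*0 = ((7 - 3)*0)*0 = (4*0)*0 = 0*0 = 0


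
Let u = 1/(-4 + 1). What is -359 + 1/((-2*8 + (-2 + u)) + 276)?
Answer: -277504/773 ≈ -359.00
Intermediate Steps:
u = -⅓ (u = 1/(-3) = -⅓ ≈ -0.33333)
-359 + 1/((-2*8 + (-2 + u)) + 276) = -359 + 1/((-2*8 + (-2 - ⅓)) + 276) = -359 + 1/((-16 - 7/3) + 276) = -359 + 1/(-55/3 + 276) = -359 + 1/(773/3) = -359 + 3/773 = -277504/773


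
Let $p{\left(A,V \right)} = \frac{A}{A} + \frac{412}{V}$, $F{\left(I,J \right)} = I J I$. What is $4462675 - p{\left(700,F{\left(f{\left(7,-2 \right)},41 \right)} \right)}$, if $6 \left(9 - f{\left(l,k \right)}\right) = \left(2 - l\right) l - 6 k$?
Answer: $\frac{1084826945154}{243089} \approx 4.4627 \cdot 10^{6}$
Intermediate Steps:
$f{\left(l,k \right)} = 9 + k - \frac{l \left(2 - l\right)}{6}$ ($f{\left(l,k \right)} = 9 - \frac{\left(2 - l\right) l - 6 k}{6} = 9 - \frac{l \left(2 - l\right) - 6 k}{6} = 9 - \frac{- 6 k + l \left(2 - l\right)}{6} = 9 + \left(k - \frac{l \left(2 - l\right)}{6}\right) = 9 + k - \frac{l \left(2 - l\right)}{6}$)
$F{\left(I,J \right)} = J I^{2}$
$p{\left(A,V \right)} = 1 + \frac{412}{V}$
$4462675 - p{\left(700,F{\left(f{\left(7,-2 \right)},41 \right)} \right)} = 4462675 - \frac{412 + 41 \left(9 - 2 - \frac{7}{3} + \frac{7^{2}}{6}\right)^{2}}{41 \left(9 - 2 - \frac{7}{3} + \frac{7^{2}}{6}\right)^{2}} = 4462675 - \frac{412 + 41 \left(9 - 2 - \frac{7}{3} + \frac{1}{6} \cdot 49\right)^{2}}{41 \left(9 - 2 - \frac{7}{3} + \frac{1}{6} \cdot 49\right)^{2}} = 4462675 - \frac{412 + 41 \left(9 - 2 - \frac{7}{3} + \frac{49}{6}\right)^{2}}{41 \left(9 - 2 - \frac{7}{3} + \frac{49}{6}\right)^{2}} = 4462675 - \frac{412 + 41 \left(\frac{77}{6}\right)^{2}}{41 \left(\frac{77}{6}\right)^{2}} = 4462675 - \frac{412 + 41 \cdot \frac{5929}{36}}{41 \cdot \frac{5929}{36}} = 4462675 - \frac{412 + \frac{243089}{36}}{\frac{243089}{36}} = 4462675 - \frac{36}{243089} \cdot \frac{257921}{36} = 4462675 - \frac{257921}{243089} = \frac{1084826945154}{243089}$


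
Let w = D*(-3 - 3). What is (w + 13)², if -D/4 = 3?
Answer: 7225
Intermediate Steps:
D = -12 (D = -4*3 = -12)
w = 72 (w = -12*(-3 - 3) = -12*(-6) = 72)
(w + 13)² = (72 + 13)² = 85² = 7225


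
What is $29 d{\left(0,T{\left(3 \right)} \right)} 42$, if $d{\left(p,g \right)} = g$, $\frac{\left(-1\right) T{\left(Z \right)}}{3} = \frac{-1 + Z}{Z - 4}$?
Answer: $7308$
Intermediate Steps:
$T{\left(Z \right)} = - \frac{3 \left(-1 + Z\right)}{-4 + Z}$ ($T{\left(Z \right)} = - 3 \frac{-1 + Z}{Z - 4} = - 3 \frac{-1 + Z}{-4 + Z} = - \frac{3 \left(-1 + Z\right)}{-4 + Z}$)
$29 d{\left(0,T{\left(3 \right)} \right)} 42 = 29 \frac{3 \left(1 - 3\right)}{-4 + 3} \cdot 42 = 29 \frac{3 \left(1 - 3\right)}{-1} \cdot 42 = 29 \cdot 3 \left(-1\right) \left(-2\right) 42 = 29 \cdot 6 \cdot 42 = 174 \cdot 42 = 7308$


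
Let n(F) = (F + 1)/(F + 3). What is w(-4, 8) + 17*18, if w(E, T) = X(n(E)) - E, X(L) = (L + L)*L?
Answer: 328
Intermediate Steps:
n(F) = (1 + F)/(3 + F)
X(L) = 2*L**2 (X(L) = (2*L)*L = 2*L**2)
w(E, T) = -E + 2*(1 + E)**2/(3 + E)**2 (w(E, T) = 2*((1 + E)/(3 + E))**2 - E = 2*((1 + E)**2/(3 + E)**2) - E = 2*(1 + E)**2/(3 + E)**2 - E = -E + 2*(1 + E)**2/(3 + E)**2)
w(-4, 8) + 17*18 = (-1*(-4) + 2*(1 - 4)**2/(3 - 4)**2) + 17*18 = (4 + 2*(-3)**2/(-1)**2) + 306 = (4 + 2*9*1) + 306 = (4 + 18) + 306 = 22 + 306 = 328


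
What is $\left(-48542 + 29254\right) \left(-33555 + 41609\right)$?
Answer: $-155345552$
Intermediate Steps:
$\left(-48542 + 29254\right) \left(-33555 + 41609\right) = \left(-19288\right) 8054 = -155345552$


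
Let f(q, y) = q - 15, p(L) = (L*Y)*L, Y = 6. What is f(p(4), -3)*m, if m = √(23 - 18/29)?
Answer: 81*√18821/29 ≈ 383.19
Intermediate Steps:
p(L) = 6*L² (p(L) = (L*6)*L = (6*L)*L = 6*L²)
f(q, y) = -15 + q
m = √18821/29 (m = √(23 - 18*1/29) = √(23 - 18/29) = √(649/29) = √18821/29 ≈ 4.7307)
f(p(4), -3)*m = (-15 + 6*4²)*(√18821/29) = (-15 + 6*16)*(√18821/29) = (-15 + 96)*(√18821/29) = 81*(√18821/29) = 81*√18821/29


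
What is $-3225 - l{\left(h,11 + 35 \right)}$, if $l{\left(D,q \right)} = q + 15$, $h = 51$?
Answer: $-3286$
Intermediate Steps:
$l{\left(D,q \right)} = 15 + q$
$-3225 - l{\left(h,11 + 35 \right)} = -3225 - \left(15 + \left(11 + 35\right)\right) = -3225 - \left(15 + 46\right) = -3225 - 61 = -3286$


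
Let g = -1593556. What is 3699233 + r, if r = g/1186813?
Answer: 4390296220873/1186813 ≈ 3.6992e+6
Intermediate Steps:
r = -1593556/1186813 ≈ -1.3427
3699233 + r = 3699233 - 1593556/1186813 = 4390296220873/1186813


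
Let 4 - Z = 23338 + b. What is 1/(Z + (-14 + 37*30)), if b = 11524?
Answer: -1/33762 ≈ -2.9619e-5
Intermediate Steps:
Z = -34858 (Z = 4 - (23338 + 11524) = 4 - 1*34862 = 4 - 34862 = -34858)
1/(Z + (-14 + 37*30)) = 1/(-34858 + (-14 + 37*30)) = 1/(-34858 + (-14 + 1110)) = 1/(-34858 + 1096) = 1/(-33762) = -1/33762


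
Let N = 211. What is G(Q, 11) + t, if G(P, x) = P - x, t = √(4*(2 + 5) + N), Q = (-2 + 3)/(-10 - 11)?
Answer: -232/21 + √239 ≈ 4.4120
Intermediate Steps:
Q = -1/21 (Q = 1/(-21) = 1*(-1/21) = -1/21 ≈ -0.047619)
t = √239 (t = √(4*(2 + 5) + 211) = √(4*7 + 211) = √(28 + 211) = √239 ≈ 15.460)
G(Q, 11) + t = (-1/21 - 1*11) + √239 = (-1/21 - 11) + √239 = -232/21 + √239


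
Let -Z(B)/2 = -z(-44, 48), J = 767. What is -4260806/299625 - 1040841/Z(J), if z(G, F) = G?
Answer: 311487033697/26367000 ≈ 11814.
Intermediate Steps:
Z(B) = -88 (Z(B) = -(-2)*(-44) = -2*44 = -88)
-4260806/299625 - 1040841/Z(J) = -4260806/299625 - 1040841/(-88) = -4260806*1/299625 - 1040841*(-1/88) = -4260806/299625 + 1040841/88 = 311487033697/26367000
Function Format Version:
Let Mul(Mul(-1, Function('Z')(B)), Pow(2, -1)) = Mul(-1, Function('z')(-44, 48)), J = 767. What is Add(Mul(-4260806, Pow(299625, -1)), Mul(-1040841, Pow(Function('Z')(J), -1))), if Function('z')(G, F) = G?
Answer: Rational(311487033697, 26367000) ≈ 11814.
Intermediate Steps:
Function('Z')(B) = -88 (Function('Z')(B) = Mul(-2, Mul(-1, -44)) = Mul(-2, 44) = -88)
Add(Mul(-4260806, Pow(299625, -1)), Mul(-1040841, Pow(Function('Z')(J), -1))) = Add(Mul(-4260806, Pow(299625, -1)), Mul(-1040841, Pow(-88, -1))) = Add(Mul(-4260806, Rational(1, 299625)), Mul(-1040841, Rational(-1, 88))) = Add(Rational(-4260806, 299625), Rational(1040841, 88)) = Rational(311487033697, 26367000)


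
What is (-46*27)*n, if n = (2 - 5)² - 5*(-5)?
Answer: -42228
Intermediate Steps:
n = 34 (n = (-3)² + 25 = 9 + 25 = 34)
(-46*27)*n = -46*27*34 = -1242*34 = -42228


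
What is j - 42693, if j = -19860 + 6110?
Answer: -56443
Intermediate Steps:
j = -13750
j - 42693 = -13750 - 42693 = -56443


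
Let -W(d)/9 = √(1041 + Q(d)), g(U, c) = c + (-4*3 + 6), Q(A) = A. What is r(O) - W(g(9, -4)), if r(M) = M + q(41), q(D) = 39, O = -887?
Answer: -848 + 9*√1031 ≈ -559.02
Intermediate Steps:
g(U, c) = -6 + c (g(U, c) = c + (-12 + 6) = c - 6 = -6 + c)
W(d) = -9*√(1041 + d)
r(M) = 39 + M (r(M) = M + 39 = 39 + M)
r(O) - W(g(9, -4)) = (39 - 887) - (-9)*√(1041 + (-6 - 4)) = -848 - (-9)*√(1041 - 10) = -848 - (-9)*√1031 = -848 + 9*√1031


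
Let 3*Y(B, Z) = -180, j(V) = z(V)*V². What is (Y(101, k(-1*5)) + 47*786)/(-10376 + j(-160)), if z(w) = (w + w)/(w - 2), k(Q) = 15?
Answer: 1493721/1627772 ≈ 0.91765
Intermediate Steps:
z(w) = 2*w/(-2 + w) (z(w) = (2*w)/(-2 + w) = 2*w/(-2 + w))
j(V) = 2*V³/(-2 + V) (j(V) = (2*V/(-2 + V))*V² = 2*V³/(-2 + V))
Y(B, Z) = -60 (Y(B, Z) = (⅓)*(-180) = -60)
(Y(101, k(-1*5)) + 47*786)/(-10376 + j(-160)) = (-60 + 47*786)/(-10376 + 2*(-160)³/(-2 - 160)) = (-60 + 36942)/(-10376 + 2*(-4096000)/(-162)) = 36882/(-10376 + 2*(-4096000)*(-1/162)) = 36882/(-10376 + 4096000/81) = 36882/(3255544/81) = 36882*(81/3255544) = 1493721/1627772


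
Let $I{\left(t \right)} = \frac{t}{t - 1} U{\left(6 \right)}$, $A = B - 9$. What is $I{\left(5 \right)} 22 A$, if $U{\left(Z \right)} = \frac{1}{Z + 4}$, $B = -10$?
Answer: $- \frac{209}{4} \approx -52.25$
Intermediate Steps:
$U{\left(Z \right)} = \frac{1}{4 + Z}$
$A = -19$ ($A = -10 - 9 = -19$)
$I{\left(t \right)} = \frac{t}{10 \left(-1 + t\right)}$ ($I{\left(t \right)} = \frac{t \frac{1}{t - 1}}{4 + 6} = \frac{t \frac{1}{-1 + t}}{10} = \frac{t}{-1 + t} \frac{1}{10} = \frac{t}{10 \left(-1 + t\right)}$)
$I{\left(5 \right)} 22 A = \frac{1}{10} \cdot 5 \frac{1}{-1 + 5} \cdot 22 \left(-19\right) = \frac{1}{10} \cdot 5 \cdot \frac{1}{4} \cdot 22 \left(-19\right) = \frac{1}{8} \cdot 22 \left(-19\right) = \frac{11}{4} \left(-19\right) = - \frac{209}{4}$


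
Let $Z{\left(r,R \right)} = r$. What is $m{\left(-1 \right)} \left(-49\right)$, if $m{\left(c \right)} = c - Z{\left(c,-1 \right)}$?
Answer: $0$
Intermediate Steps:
$m{\left(c \right)} = 0$ ($m{\left(c \right)} = c - c = 0$)
$m{\left(-1 \right)} \left(-49\right) = 0 \left(-49\right) = 0$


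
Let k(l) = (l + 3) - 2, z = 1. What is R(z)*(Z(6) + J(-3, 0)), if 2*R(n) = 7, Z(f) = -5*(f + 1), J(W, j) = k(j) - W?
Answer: -217/2 ≈ -108.50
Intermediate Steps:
k(l) = 1 + l (k(l) = (3 + l) - 2 = 1 + l)
J(W, j) = 1 + j - W (J(W, j) = (1 + j) - W = 1 + j - W)
Z(f) = -5 - 5*f (Z(f) = -5*(1 + f) = -5 - 5*f)
R(n) = 7/2 (R(n) = (1/2)*7 = 7/2)
R(z)*(Z(6) + J(-3, 0)) = 7*((-5 - 5*6) + (1 + 0 - 1*(-3)))/2 = 7*((-5 - 30) + (1 + 0 + 3))/2 = 7*(-35 + 4)/2 = (7/2)*(-31) = -217/2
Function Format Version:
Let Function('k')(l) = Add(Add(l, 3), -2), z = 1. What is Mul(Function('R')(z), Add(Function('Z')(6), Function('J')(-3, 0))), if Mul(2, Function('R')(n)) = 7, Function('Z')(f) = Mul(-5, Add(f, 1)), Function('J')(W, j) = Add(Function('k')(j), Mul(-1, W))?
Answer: Rational(-217, 2) ≈ -108.50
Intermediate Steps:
Function('k')(l) = Add(1, l) (Function('k')(l) = Add(Add(3, l), -2) = Add(1, l))
Function('J')(W, j) = Add(1, j, Mul(-1, W)) (Function('J')(W, j) = Add(Add(1, j), Mul(-1, W)) = Add(1, j, Mul(-1, W)))
Function('Z')(f) = Add(-5, Mul(-5, f)) (Function('Z')(f) = Mul(-5, Add(1, f)) = Add(-5, Mul(-5, f)))
Function('R')(n) = Rational(7, 2) (Function('R')(n) = Mul(Rational(1, 2), 7) = Rational(7, 2))
Mul(Function('R')(z), Add(Function('Z')(6), Function('J')(-3, 0))) = Mul(Rational(7, 2), Add(Add(-5, Mul(-5, 6)), Add(1, 0, Mul(-1, -3)))) = Mul(Rational(7, 2), Add(Add(-5, -30), Add(1, 0, 3))) = Mul(Rational(7, 2), Add(-35, 4)) = Mul(Rational(7, 2), -31) = Rational(-217, 2)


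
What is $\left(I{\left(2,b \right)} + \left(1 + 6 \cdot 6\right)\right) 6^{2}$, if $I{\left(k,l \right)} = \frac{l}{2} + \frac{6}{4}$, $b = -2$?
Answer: $1350$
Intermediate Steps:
$I{\left(k,l \right)} = \frac{3}{2} + \frac{l}{2}$ ($I{\left(k,l \right)} = l \frac{1}{2} + 6 \cdot \frac{1}{4} = \frac{l}{2} + \frac{3}{2} = \frac{3}{2} + \frac{l}{2}$)
$\left(I{\left(2,b \right)} + \left(1 + 6 \cdot 6\right)\right) 6^{2} = \left(\left(\frac{3}{2} + \frac{1}{2} \left(-2\right)\right) + \left(1 + 6 \cdot 6\right)\right) 6^{2} = \left(\left(\frac{3}{2} - 1\right) + \left(1 + 36\right)\right) 36 = \left(\frac{1}{2} + 37\right) 36 = \frac{75}{2} \cdot 36 = 1350$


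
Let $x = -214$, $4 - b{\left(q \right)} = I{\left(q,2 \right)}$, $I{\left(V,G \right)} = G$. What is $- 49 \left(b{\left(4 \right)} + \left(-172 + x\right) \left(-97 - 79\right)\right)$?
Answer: $-3328962$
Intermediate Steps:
$b{\left(q \right)} = 2$ ($b{\left(q \right)} = 4 - 2 = 2$)
$- 49 \left(b{\left(4 \right)} + \left(-172 + x\right) \left(-97 - 79\right)\right) = - 49 \left(2 + \left(-172 - 214\right) \left(-97 - 79\right)\right) = - 49 \left(2 - -67936\right) = - 49 \left(2 + 67936\right) = \left(-49\right) 67938 = -3328962$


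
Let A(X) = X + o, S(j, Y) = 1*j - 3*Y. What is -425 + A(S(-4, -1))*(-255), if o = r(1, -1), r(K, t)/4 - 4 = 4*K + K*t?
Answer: -7310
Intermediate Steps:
S(j, Y) = j - 3*Y
r(K, t) = 16 + 16*K + 4*K*t (r(K, t) = 16 + 4*(4*K + K*t) = 16 + (16*K + 4*K*t) = 16 + 16*K + 4*K*t)
o = 28 (o = 16 + 16*1 + 4*1*(-1) = 16 + 16 - 4 = 28)
A(X) = 28 + X (A(X) = X + 28 = 28 + X)
-425 + A(S(-4, -1))*(-255) = -425 + (28 + (-4 - 3*(-1)))*(-255) = -425 + (28 + (-4 + 3))*(-255) = -425 + (28 - 1)*(-255) = -425 + 27*(-255) = -425 - 6885 = -7310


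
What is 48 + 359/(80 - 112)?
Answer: 1177/32 ≈ 36.781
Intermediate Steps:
48 + 359/(80 - 112) = 48 + 359/(-32) = 48 + 359*(-1/32) = 48 - 359/32 = 1177/32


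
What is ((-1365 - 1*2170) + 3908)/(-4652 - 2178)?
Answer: -373/6830 ≈ -0.054612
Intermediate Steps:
((-1365 - 1*2170) + 3908)/(-4652 - 2178) = ((-1365 - 2170) + 3908)/(-6830) = (-3535 + 3908)*(-1/6830) = 373*(-1/6830) = -373/6830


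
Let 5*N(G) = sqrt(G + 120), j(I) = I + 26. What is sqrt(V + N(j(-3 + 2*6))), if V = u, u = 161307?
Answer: sqrt(4032675 + 5*sqrt(155))/5 ≈ 401.63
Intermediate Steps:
j(I) = 26 + I
N(G) = sqrt(120 + G)/5 (N(G) = sqrt(G + 120)/5 = sqrt(120 + G)/5)
V = 161307
sqrt(V + N(j(-3 + 2*6))) = sqrt(161307 + sqrt(120 + (26 + (-3 + 2*6)))/5) = sqrt(161307 + sqrt(120 + (26 + (-3 + 12)))/5) = sqrt(161307 + sqrt(120 + (26 + 9))/5) = sqrt(161307 + sqrt(120 + 35)/5) = sqrt(161307 + sqrt(155)/5)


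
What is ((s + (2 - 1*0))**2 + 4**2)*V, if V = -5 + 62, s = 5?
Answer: 3705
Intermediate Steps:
V = 57
((s + (2 - 1*0))**2 + 4**2)*V = ((5 + (2 - 1*0))**2 + 4**2)*57 = ((5 + (2 + 0))**2 + 16)*57 = ((5 + 2)**2 + 16)*57 = (7**2 + 16)*57 = (49 + 16)*57 = 65*57 = 3705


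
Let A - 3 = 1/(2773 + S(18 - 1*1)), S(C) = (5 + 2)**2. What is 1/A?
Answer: 2822/8467 ≈ 0.33329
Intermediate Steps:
S(C) = 49 (S(C) = 7**2 = 49)
A = 8467/2822 (A = 3 + 1/(2773 + 49) = 3 + 1/2822 = 8467/2822 ≈ 3.0004)
1/A = 1/(8467/2822) = 2822/8467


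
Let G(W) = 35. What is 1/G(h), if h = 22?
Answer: 1/35 ≈ 0.028571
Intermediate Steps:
1/G(h) = 1/35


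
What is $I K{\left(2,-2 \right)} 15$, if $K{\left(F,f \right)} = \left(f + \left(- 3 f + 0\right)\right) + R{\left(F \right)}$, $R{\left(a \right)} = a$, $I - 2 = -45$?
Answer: $-3870$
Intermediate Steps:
$I = -43$ ($I = 2 - 45 = -43$)
$K{\left(F,f \right)} = F - 2 f$ ($K{\left(F,f \right)} = \left(f + \left(- 3 f + 0\right)\right) + F = \left(f - 3 f\right) + F = - 2 f + F = F - 2 f$)
$I K{\left(2,-2 \right)} 15 = - 43 \left(2 - -4\right) 15 = - 43 \left(2 + 4\right) 15 = \left(-43\right) 6 \cdot 15 = \left(-258\right) 15 = -3870$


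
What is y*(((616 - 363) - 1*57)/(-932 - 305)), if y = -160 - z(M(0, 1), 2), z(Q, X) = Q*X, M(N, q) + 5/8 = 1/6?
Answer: 93541/3711 ≈ 25.206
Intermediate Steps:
M(N, q) = -11/24 (M(N, q) = -5/8 + 1/6 = -5/8 + ⅙ = -11/24)
y = -1909/12 (y = -160 - (-11)*2/24 = -160 - 1*(-11/12) = -160 + 11/12 = -1909/12 ≈ -159.08)
y*(((616 - 363) - 1*57)/(-932 - 305)) = -1909*((616 - 363) - 1*57)/(12*(-932 - 305)) = -1909*(253 - 57)/(12*(-1237)) = -93541*(-1)/(3*1237) = -1909/12*(-196/1237) = 93541/3711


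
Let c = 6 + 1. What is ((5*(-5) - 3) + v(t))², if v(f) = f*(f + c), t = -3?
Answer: 1600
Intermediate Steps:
c = 7
v(f) = f*(7 + f) (v(f) = f*(f + 7) = f*(7 + f))
((5*(-5) - 3) + v(t))² = ((5*(-5) - 3) - 3*(7 - 3))² = ((-25 - 3) - 3*4)² = (-28 - 12)² = (-40)² = 1600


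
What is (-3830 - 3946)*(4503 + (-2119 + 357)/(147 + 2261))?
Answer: -10537901064/301 ≈ -3.5010e+7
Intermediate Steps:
(-3830 - 3946)*(4503 + (-2119 + 357)/(147 + 2261)) = -7776*(4503 - 1762/2408) = -7776*(4503 - 1762*1/2408) = -7776*(4503 - 881/1204) = -7776*5420731/1204 = -10537901064/301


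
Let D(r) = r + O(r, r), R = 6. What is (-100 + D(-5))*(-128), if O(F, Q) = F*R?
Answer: 17280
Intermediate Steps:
O(F, Q) = 6*F (O(F, Q) = F*6 = 6*F)
D(r) = 7*r (D(r) = r + 6*r = 7*r)
(-100 + D(-5))*(-128) = (-100 + 7*(-5))*(-128) = (-100 - 35)*(-128) = -135*(-128) = 17280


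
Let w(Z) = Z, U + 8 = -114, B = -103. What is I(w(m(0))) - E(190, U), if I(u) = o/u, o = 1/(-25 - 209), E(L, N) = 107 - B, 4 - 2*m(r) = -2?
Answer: -147421/702 ≈ -210.00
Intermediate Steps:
U = -122 (U = -8 - 114 = -122)
m(r) = 3 (m(r) = 2 - 1/2*(-2) = 2 + 1 = 3)
E(L, N) = 210 (E(L, N) = 107 - 1*(-103) = 107 + 103 = 210)
o = -1/234 (o = 1/(-234) = -1/234 ≈ -0.0042735)
I(u) = -1/(234*u)
I(w(m(0))) - E(190, U) = -1/234/3 - 1*210 = -1/234*1/3 - 210 = -1/702 - 210 = -147421/702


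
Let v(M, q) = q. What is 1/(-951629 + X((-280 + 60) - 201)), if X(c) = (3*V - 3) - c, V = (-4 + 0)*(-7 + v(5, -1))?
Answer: -1/951115 ≈ -1.0514e-6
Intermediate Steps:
V = 32 (V = (-4 + 0)*(-7 - 1) = -4*(-8) = 32)
X(c) = 93 - c (X(c) = (3*32 - 3) - c = (96 - 3) - c = 93 - c)
1/(-951629 + X((-280 + 60) - 201)) = 1/(-951629 + (93 - ((-280 + 60) - 201))) = 1/(-951629 + (93 - (-220 - 201))) = 1/(-951629 + (93 - 1*(-421))) = 1/(-951629 + (93 + 421)) = 1/(-951629 + 514) = 1/(-951115) = -1/951115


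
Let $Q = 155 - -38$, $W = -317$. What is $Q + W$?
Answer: $-124$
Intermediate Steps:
$Q = 193$ ($Q = 155 + 38 = 193$)
$Q + W = 193 - 317 = -124$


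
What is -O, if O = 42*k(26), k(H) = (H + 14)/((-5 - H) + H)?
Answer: 336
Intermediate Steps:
k(H) = -14/5 - H/5 (k(H) = (14 + H)/(-5) = (14 + H)*(-⅕) = -14/5 - H/5)
O = -336 (O = 42*(-14/5 - ⅕*26) = 42*(-14/5 - 26/5) = 42*(-8) = -336)
-O = -1*(-336) = 336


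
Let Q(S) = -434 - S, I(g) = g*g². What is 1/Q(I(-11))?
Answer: 1/897 ≈ 0.0011148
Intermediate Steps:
I(g) = g³
1/Q(I(-11)) = 1/(-434 - 1*(-11)³) = 1/(-434 - 1*(-1331)) = 1/(-434 + 1331) = 1/897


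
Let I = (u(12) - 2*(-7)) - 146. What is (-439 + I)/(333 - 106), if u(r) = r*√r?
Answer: -571/227 + 24*√3/227 ≈ -2.3323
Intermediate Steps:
u(r) = r^(3/2)
I = -132 + 24*√3 (I = (12^(3/2) - 2*(-7)) - 146 = (24*√3 + 14) - 146 = (14 + 24*√3) - 146 = -132 + 24*√3 ≈ -90.431)
(-439 + I)/(333 - 106) = (-439 + (-132 + 24*√3))/(333 - 106) = (-571 + 24*√3)/227 = (-571 + 24*√3)*(1/227) = -571/227 + 24*√3/227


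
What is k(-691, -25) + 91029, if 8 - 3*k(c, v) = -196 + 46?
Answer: 273245/3 ≈ 91082.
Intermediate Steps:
k(c, v) = 158/3 (k(c, v) = 8/3 - (-196 + 46)/3 = 8/3 - 1/3*(-150) = 8/3 + 50 = 158/3)
k(-691, -25) + 91029 = 158/3 + 91029 = 273245/3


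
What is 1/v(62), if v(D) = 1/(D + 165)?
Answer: 227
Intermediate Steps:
v(D) = 1/(165 + D)
1/v(62) = 1/(1/(165 + 62)) = 1/(1/227) = 227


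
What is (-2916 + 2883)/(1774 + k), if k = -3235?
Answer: 11/487 ≈ 0.022587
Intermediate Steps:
(-2916 + 2883)/(1774 + k) = (-2916 + 2883)/(1774 - 3235) = -33/(-1461) = -33*(-1/1461) = 11/487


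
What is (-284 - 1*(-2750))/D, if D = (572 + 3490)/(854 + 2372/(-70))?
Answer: 11797344/23695 ≈ 497.88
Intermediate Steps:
D = 23695/4784 (D = 4062/(854 + 2372*(-1/70)) = 4062/(854 - 1186/35) = 4062/(28704/35) = 4062*(35/28704) = 23695/4784 ≈ 4.9530)
(-284 - 1*(-2750))/D = (-284 - 1*(-2750))/(23695/4784) = (-284 + 2750)*(4784/23695) = 2466*(4784/23695) = 11797344/23695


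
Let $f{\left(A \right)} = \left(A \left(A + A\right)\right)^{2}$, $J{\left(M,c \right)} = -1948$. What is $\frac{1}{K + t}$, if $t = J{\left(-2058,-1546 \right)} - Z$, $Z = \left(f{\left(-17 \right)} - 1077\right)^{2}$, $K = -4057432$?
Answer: $- \frac{1}{110897721429} \approx -9.0173 \cdot 10^{-12}$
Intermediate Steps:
$f{\left(A \right)} = 4 A^{4}$ ($f{\left(A \right)} = \left(A 2 A\right)^{2} = \left(2 A^{2}\right)^{2} = 4 A^{4}$)
$Z = 110893662049$ ($Z = \left(4 \left(-17\right)^{4} - 1077\right)^{2} = \left(4 \cdot 83521 - 1077\right)^{2} = \left(334084 - 1077\right)^{2} = 333007^{2} = 110893662049$)
$t = -110893663997$ ($t = -1948 - 110893662049 = -110893663997$)
$\frac{1}{K + t} = \frac{1}{-4057432 - 110893663997} = \frac{1}{-110897721429} = - \frac{1}{110897721429}$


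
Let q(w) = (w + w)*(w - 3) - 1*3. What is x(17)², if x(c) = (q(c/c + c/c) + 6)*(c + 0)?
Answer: 289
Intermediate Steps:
q(w) = -3 + 2*w*(-3 + w) (q(w) = (2*w)*(-3 + w) - 3 = 2*w*(-3 + w) - 3 = -3 + 2*w*(-3 + w))
x(c) = -c (x(c) = ((-3 - 6*(c/c + c/c) + 2*(c/c + c/c)²) + 6)*(c + 0) = ((-3 - 6*(1 + 1) + 2*(1 + 1)²) + 6)*c = ((-3 - 6*2 + 2*2²) + 6)*c = ((-3 - 12 + 2*4) + 6)*c = ((-3 - 12 + 8) + 6)*c = (-7 + 6)*c = -c)
x(17)² = (-1*17)² = (-17)² = 289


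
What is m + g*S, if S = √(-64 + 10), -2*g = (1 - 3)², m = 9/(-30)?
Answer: -3/10 - 6*I*√6 ≈ -0.3 - 14.697*I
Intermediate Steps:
m = -3/10 (m = 9*(-1/30) = -3/10 ≈ -0.30000)
g = -2 (g = -(1 - 3)²/2 = -½*(-2)² = -½*4 = -2)
S = 3*I*√6 (S = √(-54) = 3*I*√6 ≈ 7.3485*I)
m + g*S = -3/10 - 6*I*√6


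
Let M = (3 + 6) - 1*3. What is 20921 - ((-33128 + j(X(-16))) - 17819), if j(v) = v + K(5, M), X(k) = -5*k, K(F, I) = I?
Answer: 71782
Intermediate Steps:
M = 6 (M = 9 - 3 = 6)
j(v) = 6 + v (j(v) = v + 6 = 6 + v)
20921 - ((-33128 + j(X(-16))) - 17819) = 20921 - ((-33128 + (6 - 5*(-16))) - 17819) = 20921 - ((-33128 + (6 + 80)) - 17819) = 20921 - ((-33128 + 86) - 17819) = 20921 - (-33042 - 17819) = 20921 - 1*(-50861) = 20921 + 50861 = 71782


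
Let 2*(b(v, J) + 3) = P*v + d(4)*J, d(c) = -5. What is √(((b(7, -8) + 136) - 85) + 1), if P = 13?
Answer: √458/2 ≈ 10.700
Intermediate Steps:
b(v, J) = -3 - 5*J/2 + 13*v/2 (b(v, J) = -3 + (13*v - 5*J)/2 = -3 + (-5*J + 13*v)/2 = -3 + (-5*J/2 + 13*v/2) = -3 - 5*J/2 + 13*v/2)
√(((b(7, -8) + 136) - 85) + 1) = √((((-3 - 5/2*(-8) + (13/2)*7) + 136) - 85) + 1) = √((((-3 + 20 + 91/2) + 136) - 85) + 1) = √(((125/2 + 136) - 85) + 1) = √((397/2 - 85) + 1) = √(227/2 + 1) = √(229/2) = √458/2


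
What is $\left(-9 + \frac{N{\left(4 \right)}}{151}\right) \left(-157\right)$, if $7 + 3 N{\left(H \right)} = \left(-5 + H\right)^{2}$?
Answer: $\frac{213677}{151} \approx 1415.1$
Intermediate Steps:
$N{\left(H \right)} = - \frac{7}{3} + \frac{\left(-5 + H\right)^{2}}{3}$
$\left(-9 + \frac{N{\left(4 \right)}}{151}\right) \left(-157\right) = \left(-9 + \frac{- \frac{7}{3} + \frac{\left(-5 + 4\right)^{2}}{3}}{151}\right) \left(-157\right) = \left(-9 + \left(- \frac{7}{3} + \frac{\left(-1\right)^{2}}{3}\right) \frac{1}{151}\right) \left(-157\right) = \left(-9 + \left(- \frac{7}{3} + \frac{1}{3} \cdot 1\right) \frac{1}{151}\right) \left(-157\right) = \left(-9 + \left(- \frac{7}{3} + \frac{1}{3}\right) \frac{1}{151}\right) \left(-157\right) = \left(-9 - \frac{2}{151}\right) \left(-157\right) = \left(- \frac{1361}{151}\right) \left(-157\right) = \frac{213677}{151}$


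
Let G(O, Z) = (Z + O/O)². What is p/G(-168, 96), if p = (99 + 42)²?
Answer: 19881/9409 ≈ 2.1130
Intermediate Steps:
G(O, Z) = (1 + Z)² (G(O, Z) = (Z + 1)² = (1 + Z)²)
p = 19881 (p = 141² = 19881)
p/G(-168, 96) = 19881/((1 + 96)²) = 19881/(97²) = 19881/9409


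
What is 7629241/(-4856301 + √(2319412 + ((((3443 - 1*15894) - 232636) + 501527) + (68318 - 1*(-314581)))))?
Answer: -37049890697541/23583656443850 - 7629241*√2958751/23583656443850 ≈ -1.5716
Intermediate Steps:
7629241/(-4856301 + √(2319412 + ((((3443 - 1*15894) - 232636) + 501527) + (68318 - 1*(-314581))))) = 7629241/(-4856301 + √(2319412 + ((((3443 - 15894) - 232636) + 501527) + (68318 + 314581)))) = 7629241/(-4856301 + √(2319412 + (((-12451 - 232636) + 501527) + 382899))) = 7629241/(-4856301 + √(2319412 + ((-245087 + 501527) + 382899))) = 7629241/(-4856301 + √(2319412 + (256440 + 382899))) = 7629241/(-4856301 + √(2319412 + 639339)) = 7629241/(-4856301 + √2958751)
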